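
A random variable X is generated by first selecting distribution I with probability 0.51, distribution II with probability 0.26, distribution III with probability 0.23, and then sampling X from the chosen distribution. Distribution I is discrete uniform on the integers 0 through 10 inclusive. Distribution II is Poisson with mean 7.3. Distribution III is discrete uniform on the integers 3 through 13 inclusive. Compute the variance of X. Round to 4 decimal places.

Per component, I: μ=5, E[X²]=35; II: μ=7.3, E[X²]=60.59; III: μ=8, E[X²]=74.
E[X] = 0.51·5 + 0.26·7.3 + 0.23·8 = 6.288.
E[X²] = 0.51·35 + 0.26·60.59 + 0.23·74 = 50.6234.
Var(X) = E[X²] − (E[X])² = 50.6234 − 39.5389 = 11.0845.

11.0845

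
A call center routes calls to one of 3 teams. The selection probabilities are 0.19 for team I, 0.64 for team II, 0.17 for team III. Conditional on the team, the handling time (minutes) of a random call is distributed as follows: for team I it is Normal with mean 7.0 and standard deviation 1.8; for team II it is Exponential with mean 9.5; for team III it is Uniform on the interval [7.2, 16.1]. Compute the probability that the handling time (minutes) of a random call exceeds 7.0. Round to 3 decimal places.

Conditional on each team, P(X > 7.0): I: 0.5; II: 0.478623; III: 1.
By total probability, P(X > 7.0) = 0.19·0.5 + 0.64·0.478623 + 0.17·1 = 0.571319.

0.571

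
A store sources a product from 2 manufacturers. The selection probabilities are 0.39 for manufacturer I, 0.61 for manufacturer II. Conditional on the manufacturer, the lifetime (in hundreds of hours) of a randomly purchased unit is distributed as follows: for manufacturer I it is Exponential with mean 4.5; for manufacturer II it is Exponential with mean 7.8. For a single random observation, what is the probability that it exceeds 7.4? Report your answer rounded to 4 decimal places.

0.3115

Conditional on each manufacturer, P(X > 7.4): I: 0.19312; II: 0.387237.
By total probability, P(X > 7.4) = 0.39·0.19312 + 0.61·0.387237 = 0.311531.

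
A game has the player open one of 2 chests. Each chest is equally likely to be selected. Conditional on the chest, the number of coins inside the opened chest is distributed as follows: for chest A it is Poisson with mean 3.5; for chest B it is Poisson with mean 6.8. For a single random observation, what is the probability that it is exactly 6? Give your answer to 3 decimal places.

0.115

Conditional on each chest, P(X = 6): A: 0.0770983; B: 0.152939.
By total probability, P(X = 6) = 0.5·0.0770983 + 0.5·0.152939 = 0.115019.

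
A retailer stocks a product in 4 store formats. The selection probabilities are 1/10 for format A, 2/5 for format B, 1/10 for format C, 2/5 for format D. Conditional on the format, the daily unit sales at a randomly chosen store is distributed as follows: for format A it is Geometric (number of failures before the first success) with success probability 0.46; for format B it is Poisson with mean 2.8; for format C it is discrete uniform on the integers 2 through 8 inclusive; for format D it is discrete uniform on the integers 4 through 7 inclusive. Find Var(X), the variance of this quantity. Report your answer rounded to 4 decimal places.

Per component, A: μ=1.17391, E[X²]=3.93006; B: μ=2.8, E[X²]=10.64; C: μ=5, E[X²]=29; D: μ=5.5, E[X²]=31.5.
E[X] = 0.1·1.17391 + 0.4·2.8 + 0.1·5 + 0.4·5.5 = 3.93739.
E[X²] = 0.1·3.93006 + 0.4·10.64 + 0.1·29 + 0.4·31.5 = 20.149.
Var(X) = E[X²] − (E[X])² = 20.149 − 15.5031 = 4.64596.

4.6460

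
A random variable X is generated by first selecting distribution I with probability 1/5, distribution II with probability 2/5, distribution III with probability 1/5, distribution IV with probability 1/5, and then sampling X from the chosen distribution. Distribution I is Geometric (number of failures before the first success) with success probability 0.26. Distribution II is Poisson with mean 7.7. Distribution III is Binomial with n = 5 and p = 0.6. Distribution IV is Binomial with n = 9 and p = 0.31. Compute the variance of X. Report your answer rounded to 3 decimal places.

Per component, I: μ=2.84615, E[X²]=19.0473; II: μ=7.7, E[X²]=66.99; III: μ=3, E[X²]=10.2; IV: μ=2.79, E[X²]=9.7092.
E[X] = 0.2·2.84615 + 0.4·7.7 + 0.2·3 + 0.2·2.79 = 4.80723.
E[X²] = 0.2·19.0473 + 0.4·66.99 + 0.2·10.2 + 0.2·9.7092 = 34.5873.
Var(X) = E[X²] − (E[X])² = 34.5873 − 23.1095 = 11.4778.

11.478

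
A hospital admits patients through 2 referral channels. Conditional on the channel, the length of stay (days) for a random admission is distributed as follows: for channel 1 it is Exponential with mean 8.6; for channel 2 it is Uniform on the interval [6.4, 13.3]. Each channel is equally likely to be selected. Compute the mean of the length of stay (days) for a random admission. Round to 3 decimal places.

9.225

Component means — 1: 8.6; 2: 9.85.
E[X] = 0.5·8.6 + 0.5·9.85 = 9.225.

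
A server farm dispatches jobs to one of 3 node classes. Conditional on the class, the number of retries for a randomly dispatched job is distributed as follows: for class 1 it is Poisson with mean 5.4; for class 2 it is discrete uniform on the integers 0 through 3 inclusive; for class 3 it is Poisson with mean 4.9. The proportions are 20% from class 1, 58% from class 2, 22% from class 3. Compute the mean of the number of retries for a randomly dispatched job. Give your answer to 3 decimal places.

Component means — 1: 5.4; 2: 1.5; 3: 4.9.
E[X] = 0.2·5.4 + 0.58·1.5 + 0.22·4.9 = 3.028.

3.028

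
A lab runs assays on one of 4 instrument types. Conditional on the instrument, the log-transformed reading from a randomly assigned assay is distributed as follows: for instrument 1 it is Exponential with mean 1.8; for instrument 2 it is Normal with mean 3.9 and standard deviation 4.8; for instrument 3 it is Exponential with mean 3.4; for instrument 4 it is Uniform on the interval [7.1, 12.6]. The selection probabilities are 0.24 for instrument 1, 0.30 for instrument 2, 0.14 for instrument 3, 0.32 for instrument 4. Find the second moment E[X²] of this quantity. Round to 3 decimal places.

48.121

For each component E[X²] = Var + (mean)², giving 1: 6.48; 2: 38.25; 3: 23.12; 4: 99.5433.
Overall E[X²] = 0.24·6.48 + 0.3·38.25 + 0.14·23.12 + 0.32·99.5433 = 48.1209.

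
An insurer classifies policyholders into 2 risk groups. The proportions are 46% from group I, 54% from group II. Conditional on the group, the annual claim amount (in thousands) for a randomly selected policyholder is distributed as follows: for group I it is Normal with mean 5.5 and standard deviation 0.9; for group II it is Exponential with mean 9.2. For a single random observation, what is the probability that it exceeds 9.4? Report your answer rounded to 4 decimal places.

0.1944

Conditional on each group, P(X > 9.4): I: 7.34342e-06; II: 0.359968.
By total probability, P(X > 9.4) = 0.46·7.34342e-06 + 0.54·0.359968 = 0.194386.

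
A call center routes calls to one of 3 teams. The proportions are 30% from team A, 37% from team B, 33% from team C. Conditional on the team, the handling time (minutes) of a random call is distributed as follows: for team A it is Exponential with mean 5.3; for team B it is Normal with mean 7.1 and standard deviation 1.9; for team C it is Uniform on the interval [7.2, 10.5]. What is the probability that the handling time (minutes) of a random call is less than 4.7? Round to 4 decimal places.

0.2146

Conditional on each team, P(X < 4.7): A: 0.588025; B: 0.103266; C: 0.
By total probability, P(X < 4.7) = 0.3·0.588025 + 0.37·0.103266 + 0.33·0 = 0.214616.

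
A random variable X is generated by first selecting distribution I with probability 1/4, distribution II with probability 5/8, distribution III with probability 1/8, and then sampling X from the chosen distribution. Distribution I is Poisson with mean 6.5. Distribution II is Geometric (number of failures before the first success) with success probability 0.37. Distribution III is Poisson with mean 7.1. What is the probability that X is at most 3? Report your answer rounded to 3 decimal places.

Conditional on each component, P(X ≤ 3): I: 0.11185; II: 0.84247; III: 0.0766991.
By total probability, P(X ≤ 3) = 0.25·0.11185 + 0.625·0.84247 + 0.125·0.0766991 = 0.564094.

0.564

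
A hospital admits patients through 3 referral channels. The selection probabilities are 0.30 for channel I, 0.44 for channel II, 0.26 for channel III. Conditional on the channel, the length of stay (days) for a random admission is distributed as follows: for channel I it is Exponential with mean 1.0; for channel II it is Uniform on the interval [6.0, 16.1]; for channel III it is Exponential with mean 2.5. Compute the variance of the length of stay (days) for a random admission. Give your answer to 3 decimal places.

27.536

Per component, I: μ=1, E[X²]=2; II: μ=11.05, E[X²]=130.603; III: μ=2.5, E[X²]=12.5.
E[X] = 0.3·1 + 0.44·11.05 + 0.26·2.5 = 5.812.
E[X²] = 0.3·2 + 0.44·130.603 + 0.26·12.5 = 61.3155.
Var(X) = E[X²] − (E[X])² = 61.3155 − 33.7793 = 27.5361.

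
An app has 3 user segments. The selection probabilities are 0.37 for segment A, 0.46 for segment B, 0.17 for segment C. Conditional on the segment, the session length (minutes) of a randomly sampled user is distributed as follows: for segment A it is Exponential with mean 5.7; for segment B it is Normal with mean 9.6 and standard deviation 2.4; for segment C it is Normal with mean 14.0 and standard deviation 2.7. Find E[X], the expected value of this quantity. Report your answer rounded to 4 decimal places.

8.9050

Component means — A: 5.7; B: 9.6; C: 14.
E[X] = 0.37·5.7 + 0.46·9.6 + 0.17·14 = 8.905.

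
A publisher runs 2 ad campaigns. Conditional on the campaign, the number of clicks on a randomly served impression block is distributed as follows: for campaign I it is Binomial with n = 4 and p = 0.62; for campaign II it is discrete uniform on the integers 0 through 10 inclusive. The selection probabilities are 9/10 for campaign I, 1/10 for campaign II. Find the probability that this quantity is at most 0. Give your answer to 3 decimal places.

0.028

Conditional on each campaign, P(X ≤ 0): I: 0.0208514; II: 0.0909091.
By total probability, P(X ≤ 0) = 0.9·0.0208514 + 0.1·0.0909091 = 0.0278571.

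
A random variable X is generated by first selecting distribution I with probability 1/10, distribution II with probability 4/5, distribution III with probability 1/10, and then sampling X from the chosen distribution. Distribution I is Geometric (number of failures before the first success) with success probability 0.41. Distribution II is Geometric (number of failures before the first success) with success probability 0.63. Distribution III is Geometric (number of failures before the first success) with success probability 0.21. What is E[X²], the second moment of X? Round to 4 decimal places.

4.7864

For each component E[X²] = Var + (mean)², giving I: 5.58061; II: 1.27715; III: 32.0658.
Overall E[X²] = 0.1·5.58061 + 0.8·1.27715 + 0.1·32.0658 = 4.78635.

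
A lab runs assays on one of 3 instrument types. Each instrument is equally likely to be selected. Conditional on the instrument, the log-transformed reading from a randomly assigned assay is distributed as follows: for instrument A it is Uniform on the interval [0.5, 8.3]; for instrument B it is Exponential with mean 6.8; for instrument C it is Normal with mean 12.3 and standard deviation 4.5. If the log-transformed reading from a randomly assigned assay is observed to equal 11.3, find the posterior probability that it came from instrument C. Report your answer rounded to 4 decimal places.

0.7560

Likelihoods f(11.3 | ·): A: 0; B: 0.0279123; C: 0.0864917.
Posterior ∝ prior × likelihood. Numerator for C: 0.333333·0.0864917 = 0.0288306.
Normalizing constant: 0.333333·0 + 0.333333·0.0279123 + 0.333333·0.0864917 = 0.0381347.
P(C | observation) = 0.0288306 / 0.0381347 = 0.75602.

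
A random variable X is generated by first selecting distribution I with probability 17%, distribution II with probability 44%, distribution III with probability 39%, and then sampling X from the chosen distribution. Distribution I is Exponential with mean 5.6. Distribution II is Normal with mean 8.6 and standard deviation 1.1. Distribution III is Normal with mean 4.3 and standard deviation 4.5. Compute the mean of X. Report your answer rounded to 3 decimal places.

6.413

Component means — I: 5.6; II: 8.6; III: 4.3.
E[X] = 0.17·5.6 + 0.44·8.6 + 0.39·4.3 = 6.413.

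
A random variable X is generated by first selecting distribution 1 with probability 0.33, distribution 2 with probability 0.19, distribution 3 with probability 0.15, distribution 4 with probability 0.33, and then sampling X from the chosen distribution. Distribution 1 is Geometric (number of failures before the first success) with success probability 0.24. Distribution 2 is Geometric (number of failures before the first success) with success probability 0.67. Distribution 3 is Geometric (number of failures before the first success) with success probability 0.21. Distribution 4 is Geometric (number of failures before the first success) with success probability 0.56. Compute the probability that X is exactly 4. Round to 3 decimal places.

Conditional on each component, P(X = 4): 1: 0.0800692; 2: 0.00794567; 3: 0.0817952; 4: 0.0209893.
By total probability, P(X = 4) = 0.33·0.0800692 + 0.19·0.00794567 + 0.15·0.0817952 + 0.33·0.0209893 = 0.0471283.

0.047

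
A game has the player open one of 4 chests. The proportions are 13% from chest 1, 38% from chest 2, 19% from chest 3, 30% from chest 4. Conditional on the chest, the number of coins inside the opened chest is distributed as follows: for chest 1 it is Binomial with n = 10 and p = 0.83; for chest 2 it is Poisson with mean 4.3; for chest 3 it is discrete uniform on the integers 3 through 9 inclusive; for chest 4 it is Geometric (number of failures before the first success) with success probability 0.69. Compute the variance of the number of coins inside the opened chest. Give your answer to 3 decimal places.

9.753

Per component, 1: μ=8.3, E[X²]=70.301; 2: μ=4.3, E[X²]=22.79; 3: μ=6, E[X²]=40; 4: μ=0.449275, E[X²]=0.852972.
E[X] = 0.13·8.3 + 0.38·4.3 + 0.19·6 + 0.3·0.449275 = 3.98778.
E[X²] = 0.13·70.301 + 0.38·22.79 + 0.19·40 + 0.3·0.852972 = 25.6552.
Var(X) = E[X²] − (E[X])² = 25.6552 − 15.9024 = 9.75281.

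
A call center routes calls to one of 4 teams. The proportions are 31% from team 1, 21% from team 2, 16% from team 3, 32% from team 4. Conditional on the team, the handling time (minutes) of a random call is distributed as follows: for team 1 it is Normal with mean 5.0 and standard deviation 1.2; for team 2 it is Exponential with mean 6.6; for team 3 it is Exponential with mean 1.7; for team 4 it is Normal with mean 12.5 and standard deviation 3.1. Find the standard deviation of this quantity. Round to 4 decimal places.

5.3419

Per component, 1: μ=5, E[X²]=26.44; 2: μ=6.6, E[X²]=87.12; 3: μ=1.7, E[X²]=5.78; 4: μ=12.5, E[X²]=165.86.
E[X] = 0.31·5 + 0.21·6.6 + 0.16·1.7 + 0.32·12.5 = 7.208.
E[X²] = 0.31·26.44 + 0.21·87.12 + 0.16·5.78 + 0.32·165.86 = 80.4916.
Var(X) = E[X²] − (E[X])² = 80.4916 − 51.9553 = 28.5363.
SD(X) = √28.5363 = 5.34194.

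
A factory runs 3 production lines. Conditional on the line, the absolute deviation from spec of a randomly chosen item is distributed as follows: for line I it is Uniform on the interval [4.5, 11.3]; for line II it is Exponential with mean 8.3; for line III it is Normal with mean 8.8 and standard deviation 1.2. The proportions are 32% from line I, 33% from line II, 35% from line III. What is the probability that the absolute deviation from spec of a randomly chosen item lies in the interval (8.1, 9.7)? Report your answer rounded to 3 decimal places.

Conditional on each line, P(8.1 < X < 9.7): I: 0.235294; II: 0.0660731; III: 0.493538.
By total probability, P(8.1 < X < 9.7) = 0.32·0.235294 + 0.33·0.0660731 + 0.35·0.493538 = 0.269837.

0.270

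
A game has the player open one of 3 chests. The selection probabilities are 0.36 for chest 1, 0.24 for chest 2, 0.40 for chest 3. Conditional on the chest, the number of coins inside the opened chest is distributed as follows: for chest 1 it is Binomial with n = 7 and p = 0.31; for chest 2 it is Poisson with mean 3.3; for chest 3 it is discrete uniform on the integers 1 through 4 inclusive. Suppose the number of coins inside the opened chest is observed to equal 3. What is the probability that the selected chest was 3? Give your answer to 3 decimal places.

0.420

Likelihoods P(X=3 | ·): 1: 0.236347; 2: 0.220912; 3: 0.25.
Posterior ∝ prior × likelihood. Numerator for 3: 0.4·0.25 = 0.1.
Normalizing constant: 0.36·0.236347 + 0.24·0.220912 + 0.4·0.25 = 0.238104.
P(3 | observation) = 0.1 / 0.238104 = 0.419985.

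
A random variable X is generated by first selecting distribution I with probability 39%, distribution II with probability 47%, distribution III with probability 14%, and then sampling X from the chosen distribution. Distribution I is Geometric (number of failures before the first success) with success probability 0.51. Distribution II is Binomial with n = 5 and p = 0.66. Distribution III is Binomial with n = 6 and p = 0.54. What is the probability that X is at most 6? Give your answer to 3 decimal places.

0.997

Conditional on each component, P(X ≤ 6): I: 0.993218; II: 1; III: 1.
By total probability, P(X ≤ 6) = 0.39·0.993218 + 0.47·1 + 0.14·1 = 0.997355.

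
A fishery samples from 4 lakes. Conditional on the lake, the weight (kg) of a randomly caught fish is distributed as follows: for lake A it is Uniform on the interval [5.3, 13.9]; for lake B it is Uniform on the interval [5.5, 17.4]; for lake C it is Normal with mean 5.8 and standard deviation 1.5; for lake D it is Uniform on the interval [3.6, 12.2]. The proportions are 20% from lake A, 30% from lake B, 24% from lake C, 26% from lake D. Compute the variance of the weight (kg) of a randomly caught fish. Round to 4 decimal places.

Per component, A: μ=9.6, E[X²]=98.3233; B: μ=11.45, E[X²]=142.903; C: μ=5.8, E[X²]=35.89; D: μ=7.9, E[X²]=68.5733.
E[X] = 0.2·9.6 + 0.3·11.45 + 0.24·5.8 + 0.26·7.9 = 8.801.
E[X²] = 0.2·98.3233 + 0.3·142.903 + 0.24·35.89 + 0.26·68.5733 = 88.9783.
Var(X) = E[X²] − (E[X])² = 88.9783 − 77.4576 = 11.5207.

11.5207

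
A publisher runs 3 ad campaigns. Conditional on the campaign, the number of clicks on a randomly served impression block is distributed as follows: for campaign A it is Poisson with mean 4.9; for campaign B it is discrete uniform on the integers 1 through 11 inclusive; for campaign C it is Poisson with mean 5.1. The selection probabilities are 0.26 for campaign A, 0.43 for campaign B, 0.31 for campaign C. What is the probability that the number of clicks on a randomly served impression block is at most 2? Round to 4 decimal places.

Conditional on each campaign, P(X ≤ 2): A: 0.133331; B: 0.181818; C: 0.116478.
By total probability, P(X ≤ 2) = 0.26·0.133331 + 0.43·0.181818 + 0.31·0.116478 = 0.148956.

0.1490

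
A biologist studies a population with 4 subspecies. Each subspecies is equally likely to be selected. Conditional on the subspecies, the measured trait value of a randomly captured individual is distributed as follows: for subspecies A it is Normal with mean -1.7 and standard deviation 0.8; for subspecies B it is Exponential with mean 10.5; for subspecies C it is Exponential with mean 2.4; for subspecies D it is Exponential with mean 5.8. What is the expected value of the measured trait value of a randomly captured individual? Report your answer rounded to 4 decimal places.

Component means — A: -1.7; B: 10.5; C: 2.4; D: 5.8.
E[X] = 0.25·-1.7 + 0.25·10.5 + 0.25·2.4 + 0.25·5.8 = 4.25.

4.2500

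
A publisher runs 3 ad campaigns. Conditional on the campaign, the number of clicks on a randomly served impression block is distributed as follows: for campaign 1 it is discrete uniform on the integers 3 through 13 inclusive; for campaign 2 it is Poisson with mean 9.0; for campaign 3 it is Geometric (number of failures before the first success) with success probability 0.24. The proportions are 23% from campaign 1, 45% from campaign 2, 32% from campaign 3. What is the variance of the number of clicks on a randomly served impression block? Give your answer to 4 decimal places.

17.2951

Per component, 1: μ=8, E[X²]=74; 2: μ=9, E[X²]=90; 3: μ=3.16667, E[X²]=23.2222.
E[X] = 0.23·8 + 0.45·9 + 0.32·3.16667 = 6.90333.
E[X²] = 0.23·74 + 0.45·90 + 0.32·23.2222 = 64.9511.
Var(X) = E[X²] − (E[X])² = 64.9511 − 47.656 = 17.2951.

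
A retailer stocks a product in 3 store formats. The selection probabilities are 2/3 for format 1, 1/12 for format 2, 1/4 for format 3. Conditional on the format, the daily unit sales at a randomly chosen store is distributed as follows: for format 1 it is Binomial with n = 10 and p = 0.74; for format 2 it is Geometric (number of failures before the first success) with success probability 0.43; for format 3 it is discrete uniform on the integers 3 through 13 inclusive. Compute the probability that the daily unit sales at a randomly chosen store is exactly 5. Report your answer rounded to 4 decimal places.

0.0692

Conditional on each format, P(X = 5): 1: 0.0664394; 2: 0.0258728; 3: 0.0909091.
By total probability, P(X = 5) = 0.666667·0.0664394 + 0.0833333·0.0258728 + 0.25·0.0909091 = 0.0691763.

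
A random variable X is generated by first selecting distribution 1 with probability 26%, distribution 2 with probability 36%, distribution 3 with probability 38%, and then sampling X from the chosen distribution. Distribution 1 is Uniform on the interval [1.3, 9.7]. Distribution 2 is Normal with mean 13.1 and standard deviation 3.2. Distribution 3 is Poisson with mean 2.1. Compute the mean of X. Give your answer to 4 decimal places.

6.9440

Component means — 1: 5.5; 2: 13.1; 3: 2.1.
E[X] = 0.26·5.5 + 0.36·13.1 + 0.38·2.1 = 6.944.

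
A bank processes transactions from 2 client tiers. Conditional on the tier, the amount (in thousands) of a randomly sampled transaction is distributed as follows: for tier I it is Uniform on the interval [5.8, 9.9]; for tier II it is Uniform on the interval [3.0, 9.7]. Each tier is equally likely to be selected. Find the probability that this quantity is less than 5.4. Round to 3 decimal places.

0.179

Conditional on each tier, P(X < 5.4): I: 0; II: 0.358209.
By total probability, P(X < 5.4) = 0.5·0 + 0.5·0.358209 = 0.179104.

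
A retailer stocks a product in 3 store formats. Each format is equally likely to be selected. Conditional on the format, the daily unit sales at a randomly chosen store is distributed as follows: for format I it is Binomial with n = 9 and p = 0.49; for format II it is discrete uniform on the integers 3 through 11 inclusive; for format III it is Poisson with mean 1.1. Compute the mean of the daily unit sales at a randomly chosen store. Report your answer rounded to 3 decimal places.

4.170

Component means — I: 4.41; II: 7; III: 1.1.
E[X] = 0.333333·4.41 + 0.333333·7 + 0.333333·1.1 = 4.17.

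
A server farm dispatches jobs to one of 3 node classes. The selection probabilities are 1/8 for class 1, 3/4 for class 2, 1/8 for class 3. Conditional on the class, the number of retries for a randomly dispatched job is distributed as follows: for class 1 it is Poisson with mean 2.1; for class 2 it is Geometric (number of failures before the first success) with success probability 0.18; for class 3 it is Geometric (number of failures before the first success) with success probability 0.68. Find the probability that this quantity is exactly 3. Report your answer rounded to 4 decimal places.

0.1008

Conditional on each class, P(X = 3): 1: 0.189011; 2: 0.0992462; 3: 0.0222822.
By total probability, P(X = 3) = 0.125·0.189011 + 0.75·0.0992462 + 0.125·0.0222822 = 0.100846.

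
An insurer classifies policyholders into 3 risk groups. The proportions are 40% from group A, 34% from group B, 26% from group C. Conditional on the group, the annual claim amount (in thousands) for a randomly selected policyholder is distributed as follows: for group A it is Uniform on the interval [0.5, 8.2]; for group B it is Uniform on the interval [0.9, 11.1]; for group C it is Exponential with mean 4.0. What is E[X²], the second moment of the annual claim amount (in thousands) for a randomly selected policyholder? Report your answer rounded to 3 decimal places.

33.053

For each component E[X²] = Var + (mean)², giving A: 23.8633; B: 44.67; C: 32.
Overall E[X²] = 0.4·23.8633 + 0.34·44.67 + 0.26·32 = 33.0531.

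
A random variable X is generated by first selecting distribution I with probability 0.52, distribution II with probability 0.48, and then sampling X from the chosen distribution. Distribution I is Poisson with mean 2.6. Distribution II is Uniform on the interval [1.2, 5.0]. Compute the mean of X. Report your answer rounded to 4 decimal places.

Component means — I: 2.6; II: 3.1.
E[X] = 0.52·2.6 + 0.48·3.1 = 2.84.

2.8400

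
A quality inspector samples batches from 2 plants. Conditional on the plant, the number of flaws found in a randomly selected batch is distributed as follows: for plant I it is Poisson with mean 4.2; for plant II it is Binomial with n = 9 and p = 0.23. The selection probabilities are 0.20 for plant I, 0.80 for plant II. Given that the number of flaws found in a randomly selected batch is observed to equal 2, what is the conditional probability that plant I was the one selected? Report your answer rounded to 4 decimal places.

Likelihoods P(X=2 | ·): I: 0.132261; II: 0.305628.
Posterior ∝ prior × likelihood. Numerator for I: 0.2·0.132261 = 0.0264522.
Normalizing constant: 0.2·0.132261 + 0.8·0.305628 = 0.270955.
P(I | observation) = 0.0264522 / 0.270955 = 0.0976259.

0.0976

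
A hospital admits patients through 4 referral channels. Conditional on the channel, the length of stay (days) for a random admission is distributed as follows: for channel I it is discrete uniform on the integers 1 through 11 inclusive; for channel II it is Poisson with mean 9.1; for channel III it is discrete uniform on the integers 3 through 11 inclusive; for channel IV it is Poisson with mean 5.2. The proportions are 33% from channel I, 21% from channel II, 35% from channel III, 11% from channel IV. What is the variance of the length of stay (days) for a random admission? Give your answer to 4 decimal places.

Per component, I: μ=6, E[X²]=46; II: μ=9.1, E[X²]=91.91; III: μ=7, E[X²]=55.6667; IV: μ=5.2, E[X²]=32.24.
E[X] = 0.33·6 + 0.21·9.1 + 0.35·7 + 0.11·5.2 = 6.913.
E[X²] = 0.33·46 + 0.21·91.91 + 0.35·55.6667 + 0.11·32.24 = 57.5108.
Var(X) = E[X²] − (E[X])² = 57.5108 − 47.7896 = 9.72126.

9.7213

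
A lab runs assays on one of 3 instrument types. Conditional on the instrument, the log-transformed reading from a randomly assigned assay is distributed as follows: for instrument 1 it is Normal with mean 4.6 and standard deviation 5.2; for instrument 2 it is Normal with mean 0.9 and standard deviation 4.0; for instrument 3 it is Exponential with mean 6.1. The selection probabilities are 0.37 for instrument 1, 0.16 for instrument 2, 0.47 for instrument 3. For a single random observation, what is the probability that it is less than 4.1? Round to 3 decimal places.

0.527

Conditional on each instrument, P(X < 4.1): 1: 0.461699; 2: 0.788145; 3: 0.489381.
By total probability, P(X < 4.1) = 0.37·0.461699 + 0.16·0.788145 + 0.47·0.489381 = 0.526941.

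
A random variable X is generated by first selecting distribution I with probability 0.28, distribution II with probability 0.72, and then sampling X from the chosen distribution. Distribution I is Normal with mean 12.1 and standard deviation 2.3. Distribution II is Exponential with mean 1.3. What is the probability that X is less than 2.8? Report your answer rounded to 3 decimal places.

Conditional on each component, P(X < 2.8): I: 2.6332e-05; II: 0.883963.
By total probability, P(X < 2.8) = 0.28·2.6332e-05 + 0.72·0.883963 = 0.636461.

0.636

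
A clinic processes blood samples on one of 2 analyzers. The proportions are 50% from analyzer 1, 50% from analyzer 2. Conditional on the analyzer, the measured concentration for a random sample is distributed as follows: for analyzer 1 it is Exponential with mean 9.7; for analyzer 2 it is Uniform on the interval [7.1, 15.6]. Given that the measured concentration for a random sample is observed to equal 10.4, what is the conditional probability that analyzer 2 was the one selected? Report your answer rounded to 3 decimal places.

Likelihoods f(10.4 | ·): 1: 0.0352852; 2: 0.117647.
Posterior ∝ prior × likelihood. Numerator for 2: 0.5·0.117647 = 0.0588235.
Normalizing constant: 0.5·0.0352852 + 0.5·0.117647 = 0.0764661.
P(2 | observation) = 0.0588235 / 0.0764661 = 0.769275.

0.769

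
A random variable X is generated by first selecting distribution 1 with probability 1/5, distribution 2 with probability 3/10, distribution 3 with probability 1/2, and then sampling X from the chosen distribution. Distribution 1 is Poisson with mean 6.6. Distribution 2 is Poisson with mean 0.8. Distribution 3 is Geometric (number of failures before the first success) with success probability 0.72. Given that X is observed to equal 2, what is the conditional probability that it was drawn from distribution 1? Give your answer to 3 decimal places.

Likelihoods P(X=2 | ·): 1: 0.0296288; 2: 0.143785; 3: 0.056448.
Posterior ∝ prior × likelihood. Numerator for 1: 0.2·0.0296288 = 0.00592576.
Normalizing constant: 0.2·0.0296288 + 0.3·0.143785 + 0.5·0.056448 = 0.0772853.
P(1 | observation) = 0.00592576 / 0.0772853 = 0.0766738.

0.077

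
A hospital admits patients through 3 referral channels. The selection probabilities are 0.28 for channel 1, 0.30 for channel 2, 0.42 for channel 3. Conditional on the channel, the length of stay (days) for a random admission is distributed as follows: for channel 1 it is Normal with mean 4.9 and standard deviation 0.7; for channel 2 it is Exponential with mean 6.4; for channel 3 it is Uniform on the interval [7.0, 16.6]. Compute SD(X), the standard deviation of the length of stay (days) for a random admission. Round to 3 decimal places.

5.011

Per component, 1: μ=4.9, E[X²]=24.5; 2: μ=6.4, E[X²]=81.92; 3: μ=11.8, E[X²]=146.92.
E[X] = 0.28·4.9 + 0.3·6.4 + 0.42·11.8 = 8.248.
E[X²] = 0.28·24.5 + 0.3·81.92 + 0.42·146.92 = 93.1424.
Var(X) = E[X²] − (E[X])² = 93.1424 − 68.0295 = 25.1129.
SD(X) = √25.1129 = 5.01128.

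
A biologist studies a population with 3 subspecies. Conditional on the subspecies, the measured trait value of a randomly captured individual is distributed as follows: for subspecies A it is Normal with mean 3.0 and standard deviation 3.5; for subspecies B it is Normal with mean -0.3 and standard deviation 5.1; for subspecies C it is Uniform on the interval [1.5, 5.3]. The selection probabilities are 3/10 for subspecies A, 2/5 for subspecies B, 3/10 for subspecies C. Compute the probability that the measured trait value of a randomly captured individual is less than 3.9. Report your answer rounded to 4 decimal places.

0.6879

Conditional on each subspecies, P(X < 3.9): A: 0.601466; B: 0.794897; C: 0.631579.
By total probability, P(X < 3.9) = 0.3·0.601466 + 0.4·0.794897 + 0.3·0.631579 = 0.687872.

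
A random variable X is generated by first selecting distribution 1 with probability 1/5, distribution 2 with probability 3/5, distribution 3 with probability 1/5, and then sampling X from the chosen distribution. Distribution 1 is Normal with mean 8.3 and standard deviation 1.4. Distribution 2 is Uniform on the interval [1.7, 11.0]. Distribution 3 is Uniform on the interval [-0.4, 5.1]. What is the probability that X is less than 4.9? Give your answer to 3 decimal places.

0.401

Conditional on each component, P(X < 4.9): 1: 0.00757922; 2: 0.344086; 3: 0.963636.
By total probability, P(X < 4.9) = 0.2·0.00757922 + 0.6·0.344086 + 0.2·0.963636 = 0.400695.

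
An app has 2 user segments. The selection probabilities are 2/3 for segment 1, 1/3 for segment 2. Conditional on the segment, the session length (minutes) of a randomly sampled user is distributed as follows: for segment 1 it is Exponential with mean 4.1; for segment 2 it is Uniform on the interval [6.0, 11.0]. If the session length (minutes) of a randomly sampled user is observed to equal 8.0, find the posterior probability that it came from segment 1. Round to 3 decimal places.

Likelihoods f(8.0 | ·): 1: 0.0346587; 2: 0.2.
Posterior ∝ prior × likelihood. Numerator for 1: 0.666667·0.0346587 = 0.0231058.
Normalizing constant: 0.666667·0.0346587 + 0.333333·0.2 = 0.0897725.
P(1 | observation) = 0.0231058 / 0.0897725 = 0.257382.

0.257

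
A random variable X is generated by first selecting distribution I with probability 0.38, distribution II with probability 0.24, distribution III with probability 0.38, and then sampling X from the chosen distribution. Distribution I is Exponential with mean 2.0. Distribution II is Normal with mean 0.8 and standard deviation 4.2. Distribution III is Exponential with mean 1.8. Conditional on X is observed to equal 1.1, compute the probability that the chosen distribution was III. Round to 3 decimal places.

0.464

Likelihoods f(1.1 | ·): I: 0.288475; II: 0.0947443; III: 0.301526.
Posterior ∝ prior × likelihood. Numerator for III: 0.38·0.301526 = 0.11458.
Normalizing constant: 0.38·0.288475 + 0.24·0.0947443 + 0.38·0.301526 = 0.246939.
P(III | observation) = 0.11458 / 0.246939 = 0.464001.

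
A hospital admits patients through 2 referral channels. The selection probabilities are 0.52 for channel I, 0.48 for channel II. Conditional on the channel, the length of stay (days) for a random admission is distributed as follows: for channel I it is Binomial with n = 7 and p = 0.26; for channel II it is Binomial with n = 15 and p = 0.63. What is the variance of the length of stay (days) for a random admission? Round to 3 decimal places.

16.910

Per component, I: μ=1.82, E[X²]=4.6592; II: μ=9.45, E[X²]=92.799.
E[X] = 0.52·1.82 + 0.48·9.45 = 5.4824.
E[X²] = 0.52·4.6592 + 0.48·92.799 = 46.9663.
Var(X) = E[X²] − (E[X])² = 46.9663 − 30.0567 = 16.9096.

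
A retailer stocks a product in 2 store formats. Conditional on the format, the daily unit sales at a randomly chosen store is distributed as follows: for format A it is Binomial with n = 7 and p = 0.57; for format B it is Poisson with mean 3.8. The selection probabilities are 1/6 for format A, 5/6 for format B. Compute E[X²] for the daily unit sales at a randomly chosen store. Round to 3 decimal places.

For each component E[X²] = Var + (mean)², giving A: 17.6358; B: 18.24.
Overall E[X²] = 0.166667·17.6358 + 0.833333·18.24 = 18.1393.

18.139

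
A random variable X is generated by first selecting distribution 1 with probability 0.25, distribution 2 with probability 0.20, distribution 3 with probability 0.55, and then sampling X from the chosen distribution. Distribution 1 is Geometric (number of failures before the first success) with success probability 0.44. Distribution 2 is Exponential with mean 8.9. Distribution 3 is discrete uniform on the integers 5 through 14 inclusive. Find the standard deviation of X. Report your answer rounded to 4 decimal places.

Per component, 1: μ=1.27273, E[X²]=4.5124; 2: μ=8.9, E[X²]=158.42; 3: μ=9.5, E[X²]=98.5.
E[X] = 0.25·1.27273 + 0.2·8.9 + 0.55·9.5 = 7.32318.
E[X²] = 0.25·4.5124 + 0.2·158.42 + 0.55·98.5 = 86.9871.
Var(X) = E[X²] − (E[X])² = 86.9871 − 53.629 = 33.3581.
SD(X) = √33.3581 = 5.77565.

5.7756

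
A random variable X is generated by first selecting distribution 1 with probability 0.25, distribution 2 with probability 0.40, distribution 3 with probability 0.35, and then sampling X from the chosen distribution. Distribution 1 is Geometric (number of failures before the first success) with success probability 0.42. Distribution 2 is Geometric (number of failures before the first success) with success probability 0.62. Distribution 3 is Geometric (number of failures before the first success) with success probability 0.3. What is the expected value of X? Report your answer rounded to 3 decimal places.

Component means — 1: 1.38095; 2: 0.612903; 3: 2.33333.
E[X] = 0.25·1.38095 + 0.4·0.612903 + 0.35·2.33333 = 1.40707.

1.407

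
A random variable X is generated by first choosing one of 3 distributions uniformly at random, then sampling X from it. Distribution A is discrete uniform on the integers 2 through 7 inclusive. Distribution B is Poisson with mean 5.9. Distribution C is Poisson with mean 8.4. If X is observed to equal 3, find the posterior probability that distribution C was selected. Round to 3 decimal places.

0.079

Likelihoods P(X=3 | ·): A: 0.166667; B: 0.0937707; C: 0.0222133.
Posterior ∝ prior × likelihood. Numerator for C: 0.333333·0.0222133 = 0.00740443.
Normalizing constant: 0.333333·0.166667 + 0.333333·0.0937707 + 0.333333·0.0222133 = 0.0942169.
P(C | observation) = 0.00740443 / 0.0942169 = 0.0785892.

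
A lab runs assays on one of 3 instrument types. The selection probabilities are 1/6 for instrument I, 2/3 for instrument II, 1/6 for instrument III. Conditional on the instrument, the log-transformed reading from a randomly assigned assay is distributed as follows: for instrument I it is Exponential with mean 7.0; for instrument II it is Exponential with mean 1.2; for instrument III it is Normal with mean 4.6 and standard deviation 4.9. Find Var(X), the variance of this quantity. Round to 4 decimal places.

18.3106

Per component, I: μ=7, E[X²]=98; II: μ=1.2, E[X²]=2.88; III: μ=4.6, E[X²]=45.17.
E[X] = 0.166667·7 + 0.666667·1.2 + 0.166667·4.6 = 2.73333.
E[X²] = 0.166667·98 + 0.666667·2.88 + 0.166667·45.17 = 25.7817.
Var(X) = E[X²] − (E[X])² = 25.7817 − 7.47111 = 18.3106.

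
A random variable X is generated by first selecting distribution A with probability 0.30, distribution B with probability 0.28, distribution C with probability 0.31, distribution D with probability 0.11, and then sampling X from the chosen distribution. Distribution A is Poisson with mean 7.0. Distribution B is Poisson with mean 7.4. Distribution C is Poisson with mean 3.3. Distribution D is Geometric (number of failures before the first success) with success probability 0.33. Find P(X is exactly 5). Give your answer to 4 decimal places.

0.1122

Conditional on each component, P(X = 5): A: 0.127717; B: 0.113031; C: 0.120286; D: 0.0445541.
By total probability, P(X = 5) = 0.3·0.127717 + 0.28·0.113031 + 0.31·0.120286 + 0.11·0.0445541 = 0.112153.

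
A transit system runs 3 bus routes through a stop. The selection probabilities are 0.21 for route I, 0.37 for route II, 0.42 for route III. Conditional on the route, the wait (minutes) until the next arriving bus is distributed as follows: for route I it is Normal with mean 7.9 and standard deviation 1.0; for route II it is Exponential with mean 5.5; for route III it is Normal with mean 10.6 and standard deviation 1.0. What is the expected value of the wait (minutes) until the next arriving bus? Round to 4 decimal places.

Component means — I: 7.9; II: 5.5; III: 10.6.
E[X] = 0.21·7.9 + 0.37·5.5 + 0.42·10.6 = 8.146.

8.1460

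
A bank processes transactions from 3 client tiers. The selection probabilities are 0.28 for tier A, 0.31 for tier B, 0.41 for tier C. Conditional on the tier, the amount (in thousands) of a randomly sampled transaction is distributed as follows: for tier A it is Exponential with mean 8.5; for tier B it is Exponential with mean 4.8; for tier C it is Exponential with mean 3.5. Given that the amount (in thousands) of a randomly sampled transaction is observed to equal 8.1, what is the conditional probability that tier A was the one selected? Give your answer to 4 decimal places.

Likelihoods f(8.1 | ·): A: 0.0453653; B: 0.0385378; C: 0.0282391.
Posterior ∝ prior × likelihood. Numerator for A: 0.28·0.0453653 = 0.0127023.
Normalizing constant: 0.28·0.0453653 + 0.31·0.0385378 + 0.41·0.0282391 = 0.036227.
P(A | observation) = 0.0127023 / 0.036227 = 0.35063.

0.3506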